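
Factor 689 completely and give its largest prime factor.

689 = 13 · 53
53 is prime.
So 689 = 13 · 53; the largest prime factor is 53.

53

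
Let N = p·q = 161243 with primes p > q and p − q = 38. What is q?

Since p = q + 38, we have 161243 = q(q + 38), so q² + 38q − 161243 = 0.
Discriminant: 38² + 4·161243 = 1444 + 644972 = 646416; √646416 = 804.
q = (−38 + 804)/2 = 383, and p = q + 38 = 421.
Check: 383 · 421 = 161243.

383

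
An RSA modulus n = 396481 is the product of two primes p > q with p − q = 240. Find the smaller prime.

Since p = q + 240, we have 396481 = q(q + 240), so q² + 240q − 396481 = 0.
Discriminant: 240² + 4·396481 = 57600 + 1585924 = 1643524; √1643524 = 1282.
q = (−240 + 1282)/2 = 521, and p = q + 240 = 761.
Check: 521 · 761 = 396481.

521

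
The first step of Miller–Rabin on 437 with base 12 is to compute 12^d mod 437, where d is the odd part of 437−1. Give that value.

437 − 1 = 436 = 2^2 · 109, so d = 109.
12^1 ≡ 12 (mod 437)
12^2 ≡ 12^2 = 144 ≡ 144 (mod 437)
12^4 ≡ 144^2 = 20736 ≡ 197 (mod 437)
12^8 ≡ 197^2 = 38809 ≡ 353 (mod 437)
12^16 ≡ 353^2 = 124609 ≡ 64 (mod 437)
12^32 ≡ 64^2 = 4096 ≡ 163 (mod 437)
12^64 ≡ 163^2 = 26569 ≡ 349 (mod 437)
109 = 64 + 32 + 8 + 4 + 1 in binary powers of 2.
So 12^109 ≡ 349 · 163 · 353 · 197 · 12 ≡ 278 (mod 437).
Squaring chain: 278 → 372; never reaches −1, so base 12 is a Miller–Rabin witness that 437 is composite.

278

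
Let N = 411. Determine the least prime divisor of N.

411 is odd.
Digit sum 6, divisible by 3.

3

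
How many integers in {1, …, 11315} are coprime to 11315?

Factor: 11315 = 5 · 31 · 73.
φ(11315) = (5−1) · (31−1) · (73−1) = 4 · 30 · 72 = 8640.

8640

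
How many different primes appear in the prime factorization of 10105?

3

10105 = 5 · 2021
2021 = 43 · 47
10105 = 5 · 43 · 47, which has 3 distinct prime factors.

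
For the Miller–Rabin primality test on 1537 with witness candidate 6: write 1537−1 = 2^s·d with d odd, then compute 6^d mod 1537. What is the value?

1537 − 1 = 1536 = 2^9 · 3, so d = 3.
6^1 ≡ 6 (mod 1537)
6^2 ≡ 6^2 = 36 ≡ 36 (mod 1537)
3 = 2 + 1 in binary powers of 2.
So 6^3 ≡ 36 · 6 ≡ 216 (mod 1537).
Squaring chain: 216 → 546 → 1475 → 770 → 1155 → 1446 → 596 → 169 → 895; never reaches −1, so base 6 is a Miller–Rabin witness that 1537 is composite.

216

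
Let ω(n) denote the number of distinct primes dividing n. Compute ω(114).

3

114 = 2 · 57
57 = 3 · 19
114 = 2 · 3 · 19, which has 3 distinct prime factors.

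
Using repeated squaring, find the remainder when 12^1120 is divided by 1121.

197

12^1 ≡ 12 (mod 1121)
12^2 ≡ 12^2 = 144 ≡ 144 (mod 1121)
12^4 ≡ 144^2 = 20736 ≡ 558 (mod 1121)
12^8 ≡ 558^2 = 311364 ≡ 847 (mod 1121)
12^16 ≡ 847^2 = 717409 ≡ 1090 (mod 1121)
12^32 ≡ 1090^2 = 1188100 ≡ 961 (mod 1121)
12^64 ≡ 961^2 = 923521 ≡ 938 (mod 1121)
12^128 ≡ 938^2 = 879844 ≡ 980 (mod 1121)
12^256 ≡ 980^2 = 960400 ≡ 824 (mod 1121)
12^512 ≡ 824^2 = 678976 ≡ 771 (mod 1121)
12^1024 ≡ 771^2 = 594441 ≡ 311 (mod 1121)
1120 = 1024 + 64 + 32 in binary powers of 2.
So 12^1120 ≡ 311 · 938 · 961 ≡ 197 (mod 1121).
Since 197 ≠ 1, base 12 is a Fermat witness: 1121 is composite.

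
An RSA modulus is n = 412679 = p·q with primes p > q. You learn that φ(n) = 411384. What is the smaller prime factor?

563

φ(n) = (p−1)(q−1) = n − (p+q) + 1, so p + q = 412679 − 411384 + 1 = 1296.
p and q are the roots of t² − 1296t + 412679 = 0.
Discriminant: 1296² − 4·412679 = 1679616 − 1650716 = 28900; √28900 = 170.
q = (1296 − 170)/2 = 563, p = (1296 + 170)/2 = 733.
Check: 563 · 733 = 412679.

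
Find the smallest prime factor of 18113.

59

18113 is odd.
Digit sum 14, not divisible by 3.
Ends in 3: not divisible by 5.
7: 18113 = 7·2587 + 4
11: 18113 = 11·1646 + 7
13: 18113 = 13·1393 + 4
17: 18113 = 17·1065 + 8
19: 18113 = 19·953 + 6
23: 18113 = 23·787 + 12
29: 18113 = 29·624 + 17
31: 18113 = 31·584 + 9
37: 18113 = 37·489 + 20
41: 18113 = 41·441 + 32
43: 18113 = 43·421 + 10
47: 18113 = 47·385 + 18
53: 18113 = 53·341 + 40
59: 18113 = 59·307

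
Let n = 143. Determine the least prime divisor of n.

143 is odd.
Digit sum 8, not divisible by 3.
Ends in 3: not divisible by 5.
7: 143 = 7·20 + 3
11: 143 = 11·13

11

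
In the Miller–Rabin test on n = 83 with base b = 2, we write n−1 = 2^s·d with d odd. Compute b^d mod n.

82

83 − 1 = 82 = 2^1 · 41, so d = 41.
2^1 ≡ 2 (mod 83)
2^2 ≡ 2^2 = 4 ≡ 4 (mod 83)
2^4 ≡ 4^2 = 16 ≡ 16 (mod 83)
2^8 ≡ 16^2 = 256 ≡ 7 (mod 83)
2^16 ≡ 7^2 = 49 ≡ 49 (mod 83)
2^32 ≡ 49^2 = 2401 ≡ 77 (mod 83)
41 = 32 + 8 + 1 in binary powers of 2.
So 2^41 ≡ 77 · 7 · 2 ≡ 82 (mod 83).
Since 2^d ≡ 82 (mod 83), base 2 does not prove 83 composite.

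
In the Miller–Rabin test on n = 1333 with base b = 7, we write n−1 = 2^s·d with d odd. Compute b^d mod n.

343

1333 − 1 = 1332 = 2^2 · 333, so d = 333.
7^1 ≡ 7 (mod 1333)
7^2 ≡ 7^2 = 49 ≡ 49 (mod 1333)
7^4 ≡ 49^2 = 2401 ≡ 1068 (mod 1333)
7^8 ≡ 1068^2 = 1140624 ≡ 909 (mod 1333)
7^16 ≡ 909^2 = 826281 ≡ 1154 (mod 1333)
7^32 ≡ 1154^2 = 1331716 ≡ 49 (mod 1333)
7^64 ≡ 49^2 = 2401 ≡ 1068 (mod 1333)
7^128 ≡ 1068^2 = 1140624 ≡ 909 (mod 1333)
7^256 ≡ 909^2 = 826281 ≡ 1154 (mod 1333)
333 = 256 + 64 + 8 + 4 + 1 in binary powers of 2.
So 7^333 ≡ 1154 · 1068 · 909 · 1068 · 7 ≡ 343 (mod 1333).
Squaring chain: 343 → 345; never reaches −1, so base 7 is a Miller–Rabin witness that 1333 is composite.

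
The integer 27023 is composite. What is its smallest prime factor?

27023 is odd.
Digit sum 14, not divisible by 3.
Ends in 3: not divisible by 5.
7: 27023 = 7·3860 + 3
11: 27023 = 11·2456 + 7
13: 27023 = 13·2078 + 9
17: 27023 = 17·1589 + 10
19: 27023 = 19·1422 + 5
23: 27023 = 23·1174 + 21
29: 27023 = 29·931 + 24
31: 27023 = 31·871 + 22
37: 27023 = 37·730 + 13
41: 27023 = 41·659 + 4
43: 27023 = 43·628 + 19
47: 27023 = 47·574 + 45
53: 27023 = 53·509 + 46
59: 27023 = 59·458 + 1
61: 27023 = 61·443

61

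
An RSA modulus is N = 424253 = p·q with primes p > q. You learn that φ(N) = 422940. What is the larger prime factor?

φ(n) = (p−1)(q−1) = n − (p+q) + 1, so p + q = 424253 − 422940 + 1 = 1314.
p and q are the roots of t² − 1314t + 424253 = 0.
Discriminant: 1314² − 4·424253 = 1726596 − 1697012 = 29584; √29584 = 172.
q = (1314 − 172)/2 = 571, p = (1314 + 172)/2 = 743.
Check: 571 · 743 = 424253.

743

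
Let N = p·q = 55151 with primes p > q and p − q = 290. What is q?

Since p = q + 290, we have 55151 = q(q + 290), so q² + 290q − 55151 = 0.
Discriminant: 290² + 4·55151 = 84100 + 220604 = 304704; √304704 = 552.
q = (−290 + 552)/2 = 131, and p = q + 290 = 421.
Check: 131 · 421 = 55151.

131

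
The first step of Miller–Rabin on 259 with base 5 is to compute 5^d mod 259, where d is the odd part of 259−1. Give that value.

259 − 1 = 258 = 2^1 · 129, so d = 129.
5^1 ≡ 5 (mod 259)
5^2 ≡ 5^2 = 25 ≡ 25 (mod 259)
5^4 ≡ 25^2 = 625 ≡ 107 (mod 259)
5^8 ≡ 107^2 = 11449 ≡ 53 (mod 259)
5^16 ≡ 53^2 = 2809 ≡ 219 (mod 259)
5^32 ≡ 219^2 = 47961 ≡ 46 (mod 259)
5^64 ≡ 46^2 = 2116 ≡ 44 (mod 259)
5^128 ≡ 44^2 = 1936 ≡ 123 (mod 259)
129 = 128 + 1 in binary powers of 2.
So 5^129 ≡ 123 · 5 ≡ 97 (mod 259).
Squaring chain: 97; never reaches −1, so base 5 is a Miller–Rabin witness that 259 is composite.

97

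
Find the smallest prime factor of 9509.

9509 is odd.
Digit sum 23, not divisible by 3.
Ends in 9: not divisible by 5.
7: 9509 = 7·1358 + 3
11: 9509 = 11·864 + 5
13: 9509 = 13·731 + 6
17: 9509 = 17·559 + 6
19: 9509 = 19·500 + 9
23: 9509 = 23·413 + 10
29: 9509 = 29·327 + 26
31: 9509 = 31·306 + 23
37: 9509 = 37·257

37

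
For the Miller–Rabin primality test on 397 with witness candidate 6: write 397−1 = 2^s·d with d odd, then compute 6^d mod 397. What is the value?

334

397 − 1 = 396 = 2^2 · 99, so d = 99.
6^1 ≡ 6 (mod 397)
6^2 ≡ 6^2 = 36 ≡ 36 (mod 397)
6^4 ≡ 36^2 = 1296 ≡ 105 (mod 397)
6^8 ≡ 105^2 = 11025 ≡ 306 (mod 397)
6^16 ≡ 306^2 = 93636 ≡ 341 (mod 397)
6^32 ≡ 341^2 = 116281 ≡ 357 (mod 397)
6^64 ≡ 357^2 = 127449 ≡ 12 (mod 397)
99 = 64 + 32 + 2 + 1 in binary powers of 2.
So 6^99 ≡ 12 · 357 · 36 · 6 ≡ 334 (mod 397).
Squaring chain: 334 → 396; reaches −1, so base 6 does not prove 397 composite.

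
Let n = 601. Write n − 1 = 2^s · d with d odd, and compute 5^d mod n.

601 − 1 = 600 = 2^3 · 75, so d = 75.
5^1 ≡ 5 (mod 601)
5^2 ≡ 5^2 = 25 ≡ 25 (mod 601)
5^4 ≡ 25^2 = 625 ≡ 24 (mod 601)
5^8 ≡ 24^2 = 576 ≡ 576 (mod 601)
5^16 ≡ 576^2 = 331776 ≡ 24 (mod 601)
5^32 ≡ 24^2 = 576 ≡ 576 (mod 601)
5^64 ≡ 576^2 = 331776 ≡ 24 (mod 601)
75 = 64 + 8 + 2 + 1 in binary powers of 2.
So 5^75 ≡ 24 · 576 · 25 · 5 ≡ 125 (mod 601).
Squaring chain: 125 → 600 → 1; reaches −1, so base 5 does not prove 601 composite.

125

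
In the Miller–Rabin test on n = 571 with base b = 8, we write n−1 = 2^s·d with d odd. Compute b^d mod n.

570

571 − 1 = 570 = 2^1 · 285, so d = 285.
8^1 ≡ 8 (mod 571)
8^2 ≡ 8^2 = 64 ≡ 64 (mod 571)
8^4 ≡ 64^2 = 4096 ≡ 99 (mod 571)
8^8 ≡ 99^2 = 9801 ≡ 94 (mod 571)
8^16 ≡ 94^2 = 8836 ≡ 271 (mod 571)
8^32 ≡ 271^2 = 73441 ≡ 353 (mod 571)
8^64 ≡ 353^2 = 124609 ≡ 131 (mod 571)
8^128 ≡ 131^2 = 17161 ≡ 31 (mod 571)
8^256 ≡ 31^2 = 961 ≡ 390 (mod 571)
285 = 256 + 16 + 8 + 4 + 1 in binary powers of 2.
So 8^285 ≡ 390 · 271 · 94 · 99 · 8 ≡ 570 (mod 571).
Since 8^d ≡ 570 (mod 571), base 8 does not prove 571 composite.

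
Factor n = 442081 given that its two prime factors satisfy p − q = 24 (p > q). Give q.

653

Since p = q + 24, we have 442081 = q(q + 24), so q² + 24q − 442081 = 0.
Discriminant: 24² + 4·442081 = 576 + 1768324 = 1768900; √1768900 = 1330.
q = (−24 + 1330)/2 = 653, and p = q + 24 = 677.
Check: 653 · 677 = 442081.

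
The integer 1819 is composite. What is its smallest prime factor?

17

1819 is odd.
Digit sum 19, not divisible by 3.
Ends in 9: not divisible by 5.
7: 1819 = 7·259 + 6
11: 1819 = 11·165 + 4
13: 1819 = 13·139 + 12
17: 1819 = 17·107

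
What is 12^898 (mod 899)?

12^1 ≡ 12 (mod 899)
12^2 ≡ 12^2 = 144 ≡ 144 (mod 899)
12^4 ≡ 144^2 = 20736 ≡ 59 (mod 899)
12^8 ≡ 59^2 = 3481 ≡ 784 (mod 899)
12^16 ≡ 784^2 = 614656 ≡ 639 (mod 899)
12^32 ≡ 639^2 = 408321 ≡ 175 (mod 899)
12^64 ≡ 175^2 = 30625 ≡ 59 (mod 899)
12^128 ≡ 59^2 = 3481 ≡ 784 (mod 899)
12^256 ≡ 784^2 = 614656 ≡ 639 (mod 899)
12^512 ≡ 639^2 = 408321 ≡ 175 (mod 899)
898 = 512 + 256 + 128 + 2 in binary powers of 2.
So 12^898 ≡ 175 · 639 · 784 · 144 ≡ 231 (mod 899).
Since 231 ≠ 1, base 12 is a Fermat witness: 899 is composite.

231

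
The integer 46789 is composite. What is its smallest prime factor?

46789 is odd.
Digit sum 34, not divisible by 3.
Ends in 9: not divisible by 5.
7: 46789 = 7·6684 + 1
11: 46789 = 11·4253 + 6
13: 46789 = 13·3599 + 2
17: 46789 = 17·2752 + 5
19: 46789 = 19·2462 + 11
23: 46789 = 23·2034 + 7
29: 46789 = 29·1613 + 12
31: 46789 = 31·1509 + 10
37: 46789 = 37·1264 + 21
41: 46789 = 41·1141 + 8
43: 46789 = 43·1088 + 5
47: 46789 = 47·995 + 24
53: 46789 = 53·882 + 43
59: 46789 = 59·793 + 2
61: 46789 = 61·767 + 2
67: 46789 = 67·698 + 23
71: 46789 = 71·659

71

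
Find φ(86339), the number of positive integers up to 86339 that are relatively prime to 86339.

76360

Factor: 86339 = 11 · 47 · 167.
φ(86339) = (11−1) · (47−1) · (167−1) = 10 · 46 · 166 = 76360.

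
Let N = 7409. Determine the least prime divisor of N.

31

7409 is odd.
Digit sum 20, not divisible by 3.
Ends in 9: not divisible by 5.
7: 7409 = 7·1058 + 3
11: 7409 = 11·673 + 6
13: 7409 = 13·569 + 12
17: 7409 = 17·435 + 14
19: 7409 = 19·389 + 18
23: 7409 = 23·322 + 3
29: 7409 = 29·255 + 14
31: 7409 = 31·239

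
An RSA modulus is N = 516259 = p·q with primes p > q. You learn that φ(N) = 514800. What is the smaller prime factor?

601

φ(n) = (p−1)(q−1) = n − (p+q) + 1, so p + q = 516259 − 514800 + 1 = 1460.
p and q are the roots of t² − 1460t + 516259 = 0.
Discriminant: 1460² − 4·516259 = 2131600 − 2065036 = 66564; √66564 = 258.
q = (1460 − 258)/2 = 601, p = (1460 + 258)/2 = 859.
Check: 601 · 859 = 516259.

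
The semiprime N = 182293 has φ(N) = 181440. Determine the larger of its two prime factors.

433

φ(n) = (p−1)(q−1) = n − (p+q) + 1, so p + q = 182293 − 181440 + 1 = 854.
p and q are the roots of t² − 854t + 182293 = 0.
Discriminant: 854² − 4·182293 = 729316 − 729172 = 144; √144 = 12.
q = (854 − 12)/2 = 421, p = (854 + 12)/2 = 433.
Check: 421 · 433 = 182293.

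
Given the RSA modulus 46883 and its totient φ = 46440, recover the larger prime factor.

φ(n) = (p−1)(q−1) = n − (p+q) + 1, so p + q = 46883 − 46440 + 1 = 444.
p and q are the roots of t² − 444t + 46883 = 0.
Discriminant: 444² − 4·46883 = 197136 − 187532 = 9604; √9604 = 98.
q = (444 − 98)/2 = 173, p = (444 + 98)/2 = 271.
Check: 173 · 271 = 46883.

271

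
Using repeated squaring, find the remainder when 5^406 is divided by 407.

5^1 ≡ 5 (mod 407)
5^2 ≡ 5^2 = 25 ≡ 25 (mod 407)
5^4 ≡ 25^2 = 625 ≡ 218 (mod 407)
5^8 ≡ 218^2 = 47524 ≡ 312 (mod 407)
5^16 ≡ 312^2 = 97344 ≡ 71 (mod 407)
5^32 ≡ 71^2 = 5041 ≡ 157 (mod 407)
5^64 ≡ 157^2 = 24649 ≡ 229 (mod 407)
5^128 ≡ 229^2 = 52441 ≡ 345 (mod 407)
5^256 ≡ 345^2 = 119025 ≡ 181 (mod 407)
406 = 256 + 128 + 16 + 4 + 2 in binary powers of 2.
So 5^406 ≡ 181 · 345 · 71 · 218 · 25 ≡ 104 (mod 407).
Since 104 ≠ 1, base 5 is a Fermat witness: 407 is composite.

104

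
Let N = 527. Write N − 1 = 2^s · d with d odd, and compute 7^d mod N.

165

527 − 1 = 526 = 2^1 · 263, so d = 263.
7^1 ≡ 7 (mod 527)
7^2 ≡ 7^2 = 49 ≡ 49 (mod 527)
7^4 ≡ 49^2 = 2401 ≡ 293 (mod 527)
7^8 ≡ 293^2 = 85849 ≡ 475 (mod 527)
7^16 ≡ 475^2 = 225625 ≡ 69 (mod 527)
7^32 ≡ 69^2 = 4761 ≡ 18 (mod 527)
7^64 ≡ 18^2 = 324 ≡ 324 (mod 527)
7^128 ≡ 324^2 = 104976 ≡ 103 (mod 527)
7^256 ≡ 103^2 = 10609 ≡ 69 (mod 527)
263 = 256 + 4 + 2 + 1 in binary powers of 2.
So 7^263 ≡ 69 · 293 · 49 · 7 ≡ 165 (mod 527).
Squaring chain: 165; never reaches −1, so base 7 is a Miller–Rabin witness that 527 is composite.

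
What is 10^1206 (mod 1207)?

10^1 ≡ 10 (mod 1207)
10^2 ≡ 10^2 = 100 ≡ 100 (mod 1207)
10^4 ≡ 100^2 = 10000 ≡ 344 (mod 1207)
10^8 ≡ 344^2 = 118336 ≡ 50 (mod 1207)
10^16 ≡ 50^2 = 2500 ≡ 86 (mod 1207)
10^32 ≡ 86^2 = 7396 ≡ 154 (mod 1207)
10^64 ≡ 154^2 = 23716 ≡ 783 (mod 1207)
10^128 ≡ 783^2 = 613089 ≡ 1140 (mod 1207)
10^256 ≡ 1140^2 = 1299600 ≡ 868 (mod 1207)
10^512 ≡ 868^2 = 753424 ≡ 256 (mod 1207)
10^1024 ≡ 256^2 = 65536 ≡ 358 (mod 1207)
1206 = 1024 + 128 + 32 + 16 + 4 + 2 in binary powers of 2.
So 10^1206 ≡ 358 · 1140 · 154 · 86 · 344 · 100 ≡ 1080 (mod 1207).
Since 1080 ≠ 1, base 10 is a Fermat witness: 1207 is composite.

1080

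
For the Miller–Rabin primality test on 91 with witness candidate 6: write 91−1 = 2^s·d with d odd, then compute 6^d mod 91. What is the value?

83

91 − 1 = 90 = 2^1 · 45, so d = 45.
6^1 ≡ 6 (mod 91)
6^2 ≡ 6^2 = 36 ≡ 36 (mod 91)
6^4 ≡ 36^2 = 1296 ≡ 22 (mod 91)
6^8 ≡ 22^2 = 484 ≡ 29 (mod 91)
6^16 ≡ 29^2 = 841 ≡ 22 (mod 91)
6^32 ≡ 22^2 = 484 ≡ 29 (mod 91)
45 = 32 + 8 + 4 + 1 in binary powers of 2.
So 6^45 ≡ 29 · 29 · 22 · 6 ≡ 83 (mod 91).
Squaring chain: 83; never reaches −1, so base 6 is a Miller–Rabin witness that 91 is composite.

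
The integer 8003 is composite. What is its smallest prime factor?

53

8003 is odd.
Digit sum 11, not divisible by 3.
Ends in 3: not divisible by 5.
7: 8003 = 7·1143 + 2
11: 8003 = 11·727 + 6
13: 8003 = 13·615 + 8
17: 8003 = 17·470 + 13
19: 8003 = 19·421 + 4
23: 8003 = 23·347 + 22
29: 8003 = 29·275 + 28
31: 8003 = 31·258 + 5
37: 8003 = 37·216 + 11
41: 8003 = 41·195 + 8
43: 8003 = 43·186 + 5
47: 8003 = 47·170 + 13
53: 8003 = 53·151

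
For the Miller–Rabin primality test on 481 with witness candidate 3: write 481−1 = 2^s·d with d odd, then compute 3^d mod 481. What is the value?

196

481 − 1 = 480 = 2^5 · 15, so d = 15.
3^1 ≡ 3 (mod 481)
3^2 ≡ 3^2 = 9 ≡ 9 (mod 481)
3^4 ≡ 9^2 = 81 ≡ 81 (mod 481)
3^8 ≡ 81^2 = 6561 ≡ 308 (mod 481)
15 = 8 + 4 + 2 + 1 in binary powers of 2.
So 3^15 ≡ 308 · 81 · 9 · 3 ≡ 196 (mod 481).
Squaring chain: 196 → 417 → 248 → 417 → 248; never reaches −1, so base 3 is a Miller–Rabin witness that 481 is composite.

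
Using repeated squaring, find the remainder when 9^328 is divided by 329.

247

9^1 ≡ 9 (mod 329)
9^2 ≡ 9^2 = 81 ≡ 81 (mod 329)
9^4 ≡ 81^2 = 6561 ≡ 310 (mod 329)
9^8 ≡ 310^2 = 96100 ≡ 32 (mod 329)
9^16 ≡ 32^2 = 1024 ≡ 37 (mod 329)
9^32 ≡ 37^2 = 1369 ≡ 53 (mod 329)
9^64 ≡ 53^2 = 2809 ≡ 177 (mod 329)
9^128 ≡ 177^2 = 31329 ≡ 74 (mod 329)
9^256 ≡ 74^2 = 5476 ≡ 212 (mod 329)
328 = 256 + 64 + 8 in binary powers of 2.
So 9^328 ≡ 212 · 177 · 32 ≡ 247 (mod 329).
Since 247 ≠ 1, base 9 is a Fermat witness: 329 is composite.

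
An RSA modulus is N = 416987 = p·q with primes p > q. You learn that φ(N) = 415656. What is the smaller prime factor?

503

φ(n) = (p−1)(q−1) = n − (p+q) + 1, so p + q = 416987 − 415656 + 1 = 1332.
p and q are the roots of t² − 1332t + 416987 = 0.
Discriminant: 1332² − 4·416987 = 1774224 − 1667948 = 106276; √106276 = 326.
q = (1332 − 326)/2 = 503, p = (1332 + 326)/2 = 829.
Check: 503 · 829 = 416987.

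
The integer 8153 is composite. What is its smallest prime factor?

31

8153 is odd.
Digit sum 17, not divisible by 3.
Ends in 3: not divisible by 5.
7: 8153 = 7·1164 + 5
11: 8153 = 11·741 + 2
13: 8153 = 13·627 + 2
17: 8153 = 17·479 + 10
19: 8153 = 19·429 + 2
23: 8153 = 23·354 + 11
29: 8153 = 29·281 + 4
31: 8153 = 31·263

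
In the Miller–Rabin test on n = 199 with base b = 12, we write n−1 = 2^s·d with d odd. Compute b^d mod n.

199 − 1 = 198 = 2^1 · 99, so d = 99.
12^1 ≡ 12 (mod 199)
12^2 ≡ 12^2 = 144 ≡ 144 (mod 199)
12^4 ≡ 144^2 = 20736 ≡ 40 (mod 199)
12^8 ≡ 40^2 = 1600 ≡ 8 (mod 199)
12^16 ≡ 8^2 = 64 ≡ 64 (mod 199)
12^32 ≡ 64^2 = 4096 ≡ 116 (mod 199)
12^64 ≡ 116^2 = 13456 ≡ 123 (mod 199)
99 = 64 + 32 + 2 + 1 in binary powers of 2.
So 12^99 ≡ 123 · 116 · 144 · 12 ≡ 198 (mod 199).
Since 12^d ≡ 198 (mod 199), base 12 does not prove 199 composite.

198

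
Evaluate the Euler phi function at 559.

504

Factor: 559 = 13 · 43.
φ(559) = (13−1) · (43−1) = 12 · 42 = 504.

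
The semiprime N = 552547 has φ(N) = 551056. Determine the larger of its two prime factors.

809

φ(n) = (p−1)(q−1) = n − (p+q) + 1, so p + q = 552547 − 551056 + 1 = 1492.
p and q are the roots of t² − 1492t + 552547 = 0.
Discriminant: 1492² − 4·552547 = 2226064 − 2210188 = 15876; √15876 = 126.
q = (1492 − 126)/2 = 683, p = (1492 + 126)/2 = 809.
Check: 683 · 809 = 552547.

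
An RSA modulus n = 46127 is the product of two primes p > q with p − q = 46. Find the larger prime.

Since p = q + 46, we have 46127 = q(q + 46), so q² + 46q − 46127 = 0.
Discriminant: 46² + 4·46127 = 2116 + 184508 = 186624; √186624 = 432.
q = (−46 + 432)/2 = 193, and p = q + 46 = 239.
Check: 193 · 239 = 46127.

239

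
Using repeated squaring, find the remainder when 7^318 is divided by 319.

53

7^1 ≡ 7 (mod 319)
7^2 ≡ 7^2 = 49 ≡ 49 (mod 319)
7^4 ≡ 49^2 = 2401 ≡ 168 (mod 319)
7^8 ≡ 168^2 = 28224 ≡ 152 (mod 319)
7^16 ≡ 152^2 = 23104 ≡ 136 (mod 319)
7^32 ≡ 136^2 = 18496 ≡ 313 (mod 319)
7^64 ≡ 313^2 = 97969 ≡ 36 (mod 319)
7^128 ≡ 36^2 = 1296 ≡ 20 (mod 319)
7^256 ≡ 20^2 = 400 ≡ 81 (mod 319)
318 = 256 + 32 + 16 + 8 + 4 + 2 in binary powers of 2.
So 7^318 ≡ 81 · 313 · 136 · 152 · 168 · 49 ≡ 53 (mod 319).
Since 53 ≠ 1, base 7 is a Fermat witness: 319 is composite.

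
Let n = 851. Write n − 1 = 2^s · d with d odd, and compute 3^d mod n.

324

851 − 1 = 850 = 2^1 · 425, so d = 425.
3^1 ≡ 3 (mod 851)
3^2 ≡ 3^2 = 9 ≡ 9 (mod 851)
3^4 ≡ 9^2 = 81 ≡ 81 (mod 851)
3^8 ≡ 81^2 = 6561 ≡ 604 (mod 851)
3^16 ≡ 604^2 = 364816 ≡ 588 (mod 851)
3^32 ≡ 588^2 = 345744 ≡ 238 (mod 851)
3^64 ≡ 238^2 = 56644 ≡ 478 (mod 851)
3^128 ≡ 478^2 = 228484 ≡ 416 (mod 851)
3^256 ≡ 416^2 = 173056 ≡ 303 (mod 851)
425 = 256 + 128 + 32 + 8 + 1 in binary powers of 2.
So 3^425 ≡ 303 · 416 · 238 · 604 · 3 ≡ 324 (mod 851).
Squaring chain: 324; never reaches −1, so base 3 is a Miller–Rabin witness that 851 is composite.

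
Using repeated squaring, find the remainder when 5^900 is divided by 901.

13

5^1 ≡ 5 (mod 901)
5^2 ≡ 5^2 = 25 ≡ 25 (mod 901)
5^4 ≡ 25^2 = 625 ≡ 625 (mod 901)
5^8 ≡ 625^2 = 390625 ≡ 492 (mod 901)
5^16 ≡ 492^2 = 242064 ≡ 596 (mod 901)
5^32 ≡ 596^2 = 355216 ≡ 222 (mod 901)
5^64 ≡ 222^2 = 49284 ≡ 630 (mod 901)
5^128 ≡ 630^2 = 396900 ≡ 460 (mod 901)
5^256 ≡ 460^2 = 211600 ≡ 766 (mod 901)
5^512 ≡ 766^2 = 586756 ≡ 205 (mod 901)
900 = 512 + 256 + 128 + 4 in binary powers of 2.
So 5^900 ≡ 205 · 766 · 460 · 625 ≡ 13 (mod 901).
Since 13 ≠ 1, base 5 is a Fermat witness: 901 is composite.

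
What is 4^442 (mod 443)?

1

4^1 ≡ 4 (mod 443)
4^2 ≡ 4^2 = 16 ≡ 16 (mod 443)
4^4 ≡ 16^2 = 256 ≡ 256 (mod 443)
4^8 ≡ 256^2 = 65536 ≡ 415 (mod 443)
4^16 ≡ 415^2 = 172225 ≡ 341 (mod 443)
4^32 ≡ 341^2 = 116281 ≡ 215 (mod 443)
4^64 ≡ 215^2 = 46225 ≡ 153 (mod 443)
4^128 ≡ 153^2 = 23409 ≡ 373 (mod 443)
4^256 ≡ 373^2 = 139129 ≡ 27 (mod 443)
442 = 256 + 128 + 32 + 16 + 8 + 2 in binary powers of 2.
So 4^442 ≡ 27 · 373 · 215 · 341 · 415 · 16 ≡ 1 (mod 443).
Since the result is 1, base 4 gives no evidence that 443 is composite.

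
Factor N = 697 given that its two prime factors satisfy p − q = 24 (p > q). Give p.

Since p = q + 24, we have 697 = q(q + 24), so q² + 24q − 697 = 0.
Discriminant: 24² + 4·697 = 576 + 2788 = 3364; √3364 = 58.
q = (−24 + 58)/2 = 17, and p = q + 24 = 41.
Check: 17 · 41 = 697.

41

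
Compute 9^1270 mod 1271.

9^1 ≡ 9 (mod 1271)
9^2 ≡ 9^2 = 81 ≡ 81 (mod 1271)
9^4 ≡ 81^2 = 6561 ≡ 206 (mod 1271)
9^8 ≡ 206^2 = 42436 ≡ 493 (mod 1271)
9^16 ≡ 493^2 = 243049 ≡ 288 (mod 1271)
9^32 ≡ 288^2 = 82944 ≡ 329 (mod 1271)
9^64 ≡ 329^2 = 108241 ≡ 206 (mod 1271)
9^128 ≡ 206^2 = 42436 ≡ 493 (mod 1271)
9^256 ≡ 493^2 = 243049 ≡ 288 (mod 1271)
9^512 ≡ 288^2 = 82944 ≡ 329 (mod 1271)
9^1024 ≡ 329^2 = 108241 ≡ 206 (mod 1271)
1270 = 1024 + 128 + 64 + 32 + 16 + 4 + 2 in binary powers of 2.
So 9^1270 ≡ 206 · 493 · 206 · 329 · 288 · 206 · 81 ≡ 532 (mod 1271).
Since 532 ≠ 1, base 9 is a Fermat witness: 1271 is composite.

532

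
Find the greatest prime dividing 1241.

1241 = 17 · 73
73 is prime.
So 1241 = 17 · 73; the largest prime factor is 73.

73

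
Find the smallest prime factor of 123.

3

123 is odd.
Digit sum 6, divisible by 3.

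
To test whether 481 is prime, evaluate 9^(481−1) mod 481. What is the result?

248

9^1 ≡ 9 (mod 481)
9^2 ≡ 9^2 = 81 ≡ 81 (mod 481)
9^4 ≡ 81^2 = 6561 ≡ 308 (mod 481)
9^8 ≡ 308^2 = 94864 ≡ 107 (mod 481)
9^16 ≡ 107^2 = 11449 ≡ 386 (mod 481)
9^32 ≡ 386^2 = 148996 ≡ 367 (mod 481)
9^64 ≡ 367^2 = 134689 ≡ 9 (mod 481)
9^128 ≡ 9^2 = 81 ≡ 81 (mod 481)
9^256 ≡ 81^2 = 6561 ≡ 308 (mod 481)
480 = 256 + 128 + 64 + 32 in binary powers of 2.
So 9^480 ≡ 308 · 81 · 9 · 367 ≡ 248 (mod 481).
Since 248 ≠ 1, base 9 is a Fermat witness: 481 is composite.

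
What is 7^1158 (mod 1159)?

7^1 ≡ 7 (mod 1159)
7^2 ≡ 7^2 = 49 ≡ 49 (mod 1159)
7^4 ≡ 49^2 = 2401 ≡ 83 (mod 1159)
7^8 ≡ 83^2 = 6889 ≡ 1094 (mod 1159)
7^16 ≡ 1094^2 = 1196836 ≡ 748 (mod 1159)
7^32 ≡ 748^2 = 559504 ≡ 866 (mod 1159)
7^64 ≡ 866^2 = 749956 ≡ 83 (mod 1159)
7^128 ≡ 83^2 = 6889 ≡ 1094 (mod 1159)
7^256 ≡ 1094^2 = 1196836 ≡ 748 (mod 1159)
7^512 ≡ 748^2 = 559504 ≡ 866 (mod 1159)
7^1024 ≡ 866^2 = 749956 ≡ 83 (mod 1159)
1158 = 1024 + 128 + 4 + 2 in binary powers of 2.
So 7^1158 ≡ 83 · 1094 · 83 · 49 ≡ 723 (mod 1159).
Since 723 ≠ 1, base 7 is a Fermat witness: 1159 is composite.

723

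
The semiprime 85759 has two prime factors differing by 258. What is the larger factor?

449

Since p = q + 258, we have 85759 = q(q + 258), so q² + 258q − 85759 = 0.
Discriminant: 258² + 4·85759 = 66564 + 343036 = 409600; √409600 = 640.
q = (−258 + 640)/2 = 191, and p = q + 258 = 449.
Check: 191 · 449 = 85759.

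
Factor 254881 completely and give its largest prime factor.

47

254881 = 11 · 23171
23171 = 17 · 1363
1363 = 29 · 47
47 is prime.
So 254881 = 11 · 17 · 29 · 47; the largest prime factor is 47.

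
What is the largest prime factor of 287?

287 = 7 · 41
41 is prime.
So 287 = 7 · 41; the largest prime factor is 41.

41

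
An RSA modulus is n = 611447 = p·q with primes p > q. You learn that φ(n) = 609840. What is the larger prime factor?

991

φ(n) = (p−1)(q−1) = n − (p+q) + 1, so p + q = 611447 − 609840 + 1 = 1608.
p and q are the roots of t² − 1608t + 611447 = 0.
Discriminant: 1608² − 4·611447 = 2585664 − 2445788 = 139876; √139876 = 374.
q = (1608 − 374)/2 = 617, p = (1608 + 374)/2 = 991.
Check: 617 · 991 = 611447.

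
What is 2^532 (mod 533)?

2^1 ≡ 2 (mod 533)
2^2 ≡ 2^2 = 4 ≡ 4 (mod 533)
2^4 ≡ 4^2 = 16 ≡ 16 (mod 533)
2^8 ≡ 16^2 = 256 ≡ 256 (mod 533)
2^16 ≡ 256^2 = 65536 ≡ 510 (mod 533)
2^32 ≡ 510^2 = 260100 ≡ 529 (mod 533)
2^64 ≡ 529^2 = 279841 ≡ 16 (mod 533)
2^128 ≡ 16^2 = 256 ≡ 256 (mod 533)
2^256 ≡ 256^2 = 65536 ≡ 510 (mod 533)
2^512 ≡ 510^2 = 260100 ≡ 529 (mod 533)
532 = 512 + 16 + 4 in binary powers of 2.
So 2^532 ≡ 529 · 510 · 16 ≡ 406 (mod 533).
Since 406 ≠ 1, base 2 is a Fermat witness: 533 is composite.

406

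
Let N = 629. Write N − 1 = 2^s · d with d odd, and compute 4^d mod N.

225

629 − 1 = 628 = 2^2 · 157, so d = 157.
4^1 ≡ 4 (mod 629)
4^2 ≡ 4^2 = 16 ≡ 16 (mod 629)
4^4 ≡ 16^2 = 256 ≡ 256 (mod 629)
4^8 ≡ 256^2 = 65536 ≡ 120 (mod 629)
4^16 ≡ 120^2 = 14400 ≡ 562 (mod 629)
4^32 ≡ 562^2 = 315844 ≡ 86 (mod 629)
4^64 ≡ 86^2 = 7396 ≡ 477 (mod 629)
4^128 ≡ 477^2 = 227529 ≡ 460 (mod 629)
157 = 128 + 16 + 8 + 4 + 1 in binary powers of 2.
So 4^157 ≡ 460 · 562 · 120 · 256 · 4 ≡ 225 (mod 629).
Squaring chain: 225 → 305; never reaches −1, so base 4 is a Miller–Rabin witness that 629 is composite.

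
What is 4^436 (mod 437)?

123

4^1 ≡ 4 (mod 437)
4^2 ≡ 4^2 = 16 ≡ 16 (mod 437)
4^4 ≡ 16^2 = 256 ≡ 256 (mod 437)
4^8 ≡ 256^2 = 65536 ≡ 423 (mod 437)
4^16 ≡ 423^2 = 178929 ≡ 196 (mod 437)
4^32 ≡ 196^2 = 38416 ≡ 397 (mod 437)
4^64 ≡ 397^2 = 157609 ≡ 289 (mod 437)
4^128 ≡ 289^2 = 83521 ≡ 54 (mod 437)
4^256 ≡ 54^2 = 2916 ≡ 294 (mod 437)
436 = 256 + 128 + 32 + 16 + 4 in binary powers of 2.
So 4^436 ≡ 294 · 54 · 397 · 196 · 256 ≡ 123 (mod 437).
Since 123 ≠ 1, base 4 is a Fermat witness: 437 is composite.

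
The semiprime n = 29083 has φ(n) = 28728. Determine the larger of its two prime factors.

φ(n) = (p−1)(q−1) = n − (p+q) + 1, so p + q = 29083 − 28728 + 1 = 356.
p and q are the roots of t² − 356t + 29083 = 0.
Discriminant: 356² − 4·29083 = 126736 − 116332 = 10404; √10404 = 102.
q = (356 − 102)/2 = 127, p = (356 + 102)/2 = 229.
Check: 127 · 229 = 29083.

229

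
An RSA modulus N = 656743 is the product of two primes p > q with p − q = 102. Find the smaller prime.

Since p = q + 102, we have 656743 = q(q + 102), so q² + 102q − 656743 = 0.
Discriminant: 102² + 4·656743 = 10404 + 2626972 = 2637376; √2637376 = 1624.
q = (−102 + 1624)/2 = 761, and p = q + 102 = 863.
Check: 761 · 863 = 656743.

761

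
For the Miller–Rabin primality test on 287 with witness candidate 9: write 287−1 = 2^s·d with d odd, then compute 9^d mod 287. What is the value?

32

287 − 1 = 286 = 2^1 · 143, so d = 143.
9^1 ≡ 9 (mod 287)
9^2 ≡ 9^2 = 81 ≡ 81 (mod 287)
9^4 ≡ 81^2 = 6561 ≡ 247 (mod 287)
9^8 ≡ 247^2 = 61009 ≡ 165 (mod 287)
9^16 ≡ 165^2 = 27225 ≡ 247 (mod 287)
9^32 ≡ 247^2 = 61009 ≡ 165 (mod 287)
9^64 ≡ 165^2 = 27225 ≡ 247 (mod 287)
9^128 ≡ 247^2 = 61009 ≡ 165 (mod 287)
143 = 128 + 8 + 4 + 2 + 1 in binary powers of 2.
So 9^143 ≡ 165 · 165 · 247 · 81 · 9 ≡ 32 (mod 287).
Squaring chain: 32; never reaches −1, so base 9 is a Miller–Rabin witness that 287 is composite.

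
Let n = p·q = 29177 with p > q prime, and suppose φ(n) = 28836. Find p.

179

φ(n) = (p−1)(q−1) = n − (p+q) + 1, so p + q = 29177 − 28836 + 1 = 342.
p and q are the roots of t² − 342t + 29177 = 0.
Discriminant: 342² − 4·29177 = 116964 − 116708 = 256; √256 = 16.
q = (342 − 16)/2 = 163, p = (342 + 16)/2 = 179.
Check: 163 · 179 = 29177.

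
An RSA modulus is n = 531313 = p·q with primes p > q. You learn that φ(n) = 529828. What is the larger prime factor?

887

φ(n) = (p−1)(q−1) = n − (p+q) + 1, so p + q = 531313 − 529828 + 1 = 1486.
p and q are the roots of t² − 1486t + 531313 = 0.
Discriminant: 1486² − 4·531313 = 2208196 − 2125252 = 82944; √82944 = 288.
q = (1486 − 288)/2 = 599, p = (1486 + 288)/2 = 887.
Check: 599 · 887 = 531313.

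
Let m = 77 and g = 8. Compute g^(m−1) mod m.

8^1 ≡ 8 (mod 77)
8^2 ≡ 8^2 = 64 ≡ 64 (mod 77)
8^4 ≡ 64^2 = 4096 ≡ 15 (mod 77)
8^8 ≡ 15^2 = 225 ≡ 71 (mod 77)
8^16 ≡ 71^2 = 5041 ≡ 36 (mod 77)
8^32 ≡ 36^2 = 1296 ≡ 64 (mod 77)
8^64 ≡ 64^2 = 4096 ≡ 15 (mod 77)
76 = 64 + 8 + 4 in binary powers of 2.
So 8^76 ≡ 15 · 71 · 15 ≡ 36 (mod 77).
Since 36 ≠ 1, base 8 is a Fermat witness: 77 is composite.

36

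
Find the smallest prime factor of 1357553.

43

1357553 is odd.
Digit sum 29, not divisible by 3.
Ends in 3: not divisible by 5.
7: 1357553 = 7·193936 + 1
11: 1357553 = 11·123413 + 10
13: 1357553 = 13·104427 + 2
17: 1357553 = 17·79856 + 1
19: 1357553 = 19·71450 + 3
23: 1357553 = 23·59024 + 1
29: 1357553 = 29·46812 + 5
31: 1357553 = 31·43792 + 1
37: 1357553 = 37·36690 + 23
41: 1357553 = 41·33111 + 2
43: 1357553 = 43·31571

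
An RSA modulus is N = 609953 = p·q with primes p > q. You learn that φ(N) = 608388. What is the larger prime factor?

839

φ(n) = (p−1)(q−1) = n − (p+q) + 1, so p + q = 609953 − 608388 + 1 = 1566.
p and q are the roots of t² − 1566t + 609953 = 0.
Discriminant: 1566² − 4·609953 = 2452356 − 2439812 = 12544; √12544 = 112.
q = (1566 − 112)/2 = 727, p = (1566 + 112)/2 = 839.
Check: 727 · 839 = 609953.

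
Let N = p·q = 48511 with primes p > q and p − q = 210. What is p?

Since p = q + 210, we have 48511 = q(q + 210), so q² + 210q − 48511 = 0.
Discriminant: 210² + 4·48511 = 44100 + 194044 = 238144; √238144 = 488.
q = (−210 + 488)/2 = 139, and p = q + 210 = 349.
Check: 139 · 349 = 48511.

349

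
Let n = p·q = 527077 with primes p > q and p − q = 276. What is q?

Since p = q + 276, we have 527077 = q(q + 276), so q² + 276q − 527077 = 0.
Discriminant: 276² + 4·527077 = 76176 + 2108308 = 2184484; √2184484 = 1478.
q = (−276 + 1478)/2 = 601, and p = q + 276 = 877.
Check: 601 · 877 = 527077.

601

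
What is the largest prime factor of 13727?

13727 = 7 · 1961
1961 = 37 · 53
53 is prime.
So 13727 = 7 · 37 · 53; the largest prime factor is 53.

53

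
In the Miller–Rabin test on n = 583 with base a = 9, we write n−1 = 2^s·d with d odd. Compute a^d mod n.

537

583 − 1 = 582 = 2^1 · 291, so d = 291.
9^1 ≡ 9 (mod 583)
9^2 ≡ 9^2 = 81 ≡ 81 (mod 583)
9^4 ≡ 81^2 = 6561 ≡ 148 (mod 583)
9^8 ≡ 148^2 = 21904 ≡ 333 (mod 583)
9^16 ≡ 333^2 = 110889 ≡ 119 (mod 583)
9^32 ≡ 119^2 = 14161 ≡ 169 (mod 583)
9^64 ≡ 169^2 = 28561 ≡ 577 (mod 583)
9^128 ≡ 577^2 = 332929 ≡ 36 (mod 583)
9^256 ≡ 36^2 = 1296 ≡ 130 (mod 583)
291 = 256 + 32 + 2 + 1 in binary powers of 2.
So 9^291 ≡ 130 · 169 · 81 · 9 ≡ 537 (mod 583).
Squaring chain: 537; never reaches −1, so base 9 is a Miller–Rabin witness that 583 is composite.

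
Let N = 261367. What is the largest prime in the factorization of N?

261367 = 47 · 5561
5561 = 67 · 83
83 is prime.
So 261367 = 47 · 67 · 83; the largest prime factor is 83.

83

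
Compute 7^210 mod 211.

1

7^1 ≡ 7 (mod 211)
7^2 ≡ 7^2 = 49 ≡ 49 (mod 211)
7^4 ≡ 49^2 = 2401 ≡ 80 (mod 211)
7^8 ≡ 80^2 = 6400 ≡ 70 (mod 211)
7^16 ≡ 70^2 = 4900 ≡ 47 (mod 211)
7^32 ≡ 47^2 = 2209 ≡ 99 (mod 211)
7^64 ≡ 99^2 = 9801 ≡ 95 (mod 211)
7^128 ≡ 95^2 = 9025 ≡ 163 (mod 211)
210 = 128 + 64 + 16 + 2 in binary powers of 2.
So 7^210 ≡ 163 · 95 · 47 · 49 ≡ 1 (mod 211).
Since the result is 1, base 7 gives no evidence that 211 is composite.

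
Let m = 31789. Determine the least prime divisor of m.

83

31789 is odd.
Digit sum 28, not divisible by 3.
Ends in 9: not divisible by 5.
7: 31789 = 7·4541 + 2
11: 31789 = 11·2889 + 10
13: 31789 = 13·2445 + 4
17: 31789 = 17·1869 + 16
19: 31789 = 19·1673 + 2
23: 31789 = 23·1382 + 3
29: 31789 = 29·1096 + 5
31: 31789 = 31·1025 + 14
37: 31789 = 37·859 + 6
41: 31789 = 41·775 + 14
43: 31789 = 43·739 + 12
47: 31789 = 47·676 + 17
53: 31789 = 53·599 + 42
59: 31789 = 59·538 + 47
61: 31789 = 61·521 + 8
67: 31789 = 67·474 + 31
71: 31789 = 71·447 + 52
73: 31789 = 73·435 + 34
79: 31789 = 79·402 + 31
83: 31789 = 83·383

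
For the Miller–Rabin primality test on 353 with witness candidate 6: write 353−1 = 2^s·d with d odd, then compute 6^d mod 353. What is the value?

353 − 1 = 352 = 2^5 · 11, so d = 11.
6^1 ≡ 6 (mod 353)
6^2 ≡ 6^2 = 36 ≡ 36 (mod 353)
6^4 ≡ 36^2 = 1296 ≡ 237 (mod 353)
6^8 ≡ 237^2 = 56169 ≡ 42 (mod 353)
11 = 8 + 2 + 1 in binary powers of 2.
So 6^11 ≡ 42 · 36 · 6 ≡ 247 (mod 353).
Squaring chain: 247 → 293 → 70 → 311 → 352; reaches −1, so base 6 does not prove 353 composite.

247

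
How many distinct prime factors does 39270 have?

39270 = 2 · 19635
19635 = 3 · 6545
6545 = 5 · 1309
1309 = 7 · 187
187 = 11 · 17
39270 = 2 · 3 · 5 · 7 · 11 · 17, which has 6 distinct prime factors.

6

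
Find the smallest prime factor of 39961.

39961 is odd.
Digit sum 28, not divisible by 3.
Ends in 1: not divisible by 5.
7: 39961 = 7·5708 + 5
11: 39961 = 11·3632 + 9
13: 39961 = 13·3073 + 12
17: 39961 = 17·2350 + 11
19: 39961 = 19·2103 + 4
23: 39961 = 23·1737 + 10
29: 39961 = 29·1377 + 28
31: 39961 = 31·1289 + 2
37: 39961 = 37·1080 + 1
41: 39961 = 41·974 + 27
43: 39961 = 43·929 + 14
47: 39961 = 47·850 + 11
53: 39961 = 53·753 + 52
59: 39961 = 59·677 + 18
61: 39961 = 61·655 + 6
67: 39961 = 67·596 + 29
71: 39961 = 71·562 + 59
73: 39961 = 73·547 + 30
79: 39961 = 79·505 + 66
83: 39961 = 83·481 + 38
89: 39961 = 89·449

89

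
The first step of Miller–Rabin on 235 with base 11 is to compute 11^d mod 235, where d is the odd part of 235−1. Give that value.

235 − 1 = 234 = 2^1 · 117, so d = 117.
11^1 ≡ 11 (mod 235)
11^2 ≡ 11^2 = 121 ≡ 121 (mod 235)
11^4 ≡ 121^2 = 14641 ≡ 71 (mod 235)
11^8 ≡ 71^2 = 5041 ≡ 106 (mod 235)
11^16 ≡ 106^2 = 11236 ≡ 191 (mod 235)
11^32 ≡ 191^2 = 36481 ≡ 56 (mod 235)
11^64 ≡ 56^2 = 3136 ≡ 81 (mod 235)
117 = 64 + 32 + 16 + 4 + 1 in binary powers of 2.
So 11^117 ≡ 81 · 56 · 191 · 71 · 11 ≡ 161 (mod 235).
Squaring chain: 161; never reaches −1, so base 11 is a Miller–Rabin witness that 235 is composite.

161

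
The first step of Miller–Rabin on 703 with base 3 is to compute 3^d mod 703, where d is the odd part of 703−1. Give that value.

703 − 1 = 702 = 2^1 · 351, so d = 351.
3^1 ≡ 3 (mod 703)
3^2 ≡ 3^2 = 9 ≡ 9 (mod 703)
3^4 ≡ 9^2 = 81 ≡ 81 (mod 703)
3^8 ≡ 81^2 = 6561 ≡ 234 (mod 703)
3^16 ≡ 234^2 = 54756 ≡ 625 (mod 703)
3^32 ≡ 625^2 = 390625 ≡ 460 (mod 703)
3^64 ≡ 460^2 = 211600 ≡ 700 (mod 703)
3^128 ≡ 700^2 = 490000 ≡ 9 (mod 703)
3^256 ≡ 9^2 = 81 ≡ 81 (mod 703)
351 = 256 + 64 + 16 + 8 + 4 + 2 + 1 in binary powers of 2.
So 3^351 ≡ 81 · 700 · 625 · 234 · 81 · 9 · 3 ≡ 702 (mod 703).
Since 3^d ≡ 702 (mod 703), base 3 does not prove 703 composite.

702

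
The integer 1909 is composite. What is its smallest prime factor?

23

1909 is odd.
Digit sum 19, not divisible by 3.
Ends in 9: not divisible by 5.
7: 1909 = 7·272 + 5
11: 1909 = 11·173 + 6
13: 1909 = 13·146 + 11
17: 1909 = 17·112 + 5
19: 1909 = 19·100 + 9
23: 1909 = 23·83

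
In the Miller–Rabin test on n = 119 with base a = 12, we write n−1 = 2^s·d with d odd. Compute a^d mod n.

108

119 − 1 = 118 = 2^1 · 59, so d = 59.
12^1 ≡ 12 (mod 119)
12^2 ≡ 12^2 = 144 ≡ 25 (mod 119)
12^4 ≡ 25^2 = 625 ≡ 30 (mod 119)
12^8 ≡ 30^2 = 900 ≡ 67 (mod 119)
12^16 ≡ 67^2 = 4489 ≡ 86 (mod 119)
12^32 ≡ 86^2 = 7396 ≡ 18 (mod 119)
59 = 32 + 16 + 8 + 2 + 1 in binary powers of 2.
So 12^59 ≡ 18 · 86 · 67 · 25 · 12 ≡ 108 (mod 119).
Squaring chain: 108; never reaches −1, so base 12 is a Miller–Rabin witness that 119 is composite.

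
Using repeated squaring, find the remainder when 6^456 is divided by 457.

6^1 ≡ 6 (mod 457)
6^2 ≡ 6^2 = 36 ≡ 36 (mod 457)
6^4 ≡ 36^2 = 1296 ≡ 382 (mod 457)
6^8 ≡ 382^2 = 145924 ≡ 141 (mod 457)
6^16 ≡ 141^2 = 19881 ≡ 230 (mod 457)
6^32 ≡ 230^2 = 52900 ≡ 345 (mod 457)
6^64 ≡ 345^2 = 119025 ≡ 205 (mod 457)
6^128 ≡ 205^2 = 42025 ≡ 438 (mod 457)
6^256 ≡ 438^2 = 191844 ≡ 361 (mod 457)
456 = 256 + 128 + 64 + 8 in binary powers of 2.
So 6^456 ≡ 361 · 438 · 205 · 141 ≡ 1 (mod 457).
Since the result is 1, base 6 gives no evidence that 457 is composite.

1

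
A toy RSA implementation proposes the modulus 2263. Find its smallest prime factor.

31

2263 is odd.
Digit sum 13, not divisible by 3.
Ends in 3: not divisible by 5.
7: 2263 = 7·323 + 2
11: 2263 = 11·205 + 8
13: 2263 = 13·174 + 1
17: 2263 = 17·133 + 2
19: 2263 = 19·119 + 2
23: 2263 = 23·98 + 9
29: 2263 = 29·78 + 1
31: 2263 = 31·73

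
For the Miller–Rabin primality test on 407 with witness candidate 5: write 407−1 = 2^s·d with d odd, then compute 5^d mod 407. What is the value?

279

407 − 1 = 406 = 2^1 · 203, so d = 203.
5^1 ≡ 5 (mod 407)
5^2 ≡ 5^2 = 25 ≡ 25 (mod 407)
5^4 ≡ 25^2 = 625 ≡ 218 (mod 407)
5^8 ≡ 218^2 = 47524 ≡ 312 (mod 407)
5^16 ≡ 312^2 = 97344 ≡ 71 (mod 407)
5^32 ≡ 71^2 = 5041 ≡ 157 (mod 407)
5^64 ≡ 157^2 = 24649 ≡ 229 (mod 407)
5^128 ≡ 229^2 = 52441 ≡ 345 (mod 407)
203 = 128 + 64 + 8 + 2 + 1 in binary powers of 2.
So 5^203 ≡ 345 · 229 · 312 · 25 · 5 ≡ 279 (mod 407).
Squaring chain: 279; never reaches −1, so base 5 is a Miller–Rabin witness that 407 is composite.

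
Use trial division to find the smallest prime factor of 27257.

97

27257 is odd.
Digit sum 23, not divisible by 3.
Ends in 7: not divisible by 5.
7: 27257 = 7·3893 + 6
11: 27257 = 11·2477 + 10
13: 27257 = 13·2096 + 9
17: 27257 = 17·1603 + 6
19: 27257 = 19·1434 + 11
23: 27257 = 23·1185 + 2
29: 27257 = 29·939 + 26
31: 27257 = 31·879 + 8
37: 27257 = 37·736 + 25
41: 27257 = 41·664 + 33
43: 27257 = 43·633 + 38
47: 27257 = 47·579 + 44
53: 27257 = 53·514 + 15
59: 27257 = 59·461 + 58
61: 27257 = 61·446 + 51
67: 27257 = 67·406 + 55
71: 27257 = 71·383 + 64
73: 27257 = 73·373 + 28
79: 27257 = 79·345 + 2
83: 27257 = 83·328 + 33
89: 27257 = 89·306 + 23
97: 27257 = 97·281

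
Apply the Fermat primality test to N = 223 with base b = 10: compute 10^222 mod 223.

1

10^1 ≡ 10 (mod 223)
10^2 ≡ 10^2 = 100 ≡ 100 (mod 223)
10^4 ≡ 100^2 = 10000 ≡ 188 (mod 223)
10^8 ≡ 188^2 = 35344 ≡ 110 (mod 223)
10^16 ≡ 110^2 = 12100 ≡ 58 (mod 223)
10^32 ≡ 58^2 = 3364 ≡ 19 (mod 223)
10^64 ≡ 19^2 = 361 ≡ 138 (mod 223)
10^128 ≡ 138^2 = 19044 ≡ 89 (mod 223)
222 = 128 + 64 + 16 + 8 + 4 + 2 in binary powers of 2.
So 10^222 ≡ 89 · 138 · 58 · 110 · 188 · 100 ≡ 1 (mod 223).
Since the result is 1, base 10 gives no evidence that 223 is composite.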